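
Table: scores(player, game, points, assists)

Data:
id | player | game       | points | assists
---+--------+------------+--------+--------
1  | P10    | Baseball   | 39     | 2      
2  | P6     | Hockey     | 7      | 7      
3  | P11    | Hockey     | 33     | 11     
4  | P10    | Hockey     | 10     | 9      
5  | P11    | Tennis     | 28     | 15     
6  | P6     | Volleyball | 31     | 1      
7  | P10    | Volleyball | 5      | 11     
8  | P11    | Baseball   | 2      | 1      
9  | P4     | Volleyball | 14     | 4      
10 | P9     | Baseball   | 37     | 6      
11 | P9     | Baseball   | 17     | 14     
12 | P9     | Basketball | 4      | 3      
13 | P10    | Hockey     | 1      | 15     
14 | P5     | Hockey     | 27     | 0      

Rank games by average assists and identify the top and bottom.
SELECT game, AVG(assists)
FROM scores
GROUP BY game
ORDER BY AVG(assists)

All groups:
  Basketball: 3.00
  Volleyball: 5.33
  Baseball: 5.75
  Hockey: 8.40
  Tennis: 15.00

Highest: Tennis (15.00)
Lowest: Basketball (3.00)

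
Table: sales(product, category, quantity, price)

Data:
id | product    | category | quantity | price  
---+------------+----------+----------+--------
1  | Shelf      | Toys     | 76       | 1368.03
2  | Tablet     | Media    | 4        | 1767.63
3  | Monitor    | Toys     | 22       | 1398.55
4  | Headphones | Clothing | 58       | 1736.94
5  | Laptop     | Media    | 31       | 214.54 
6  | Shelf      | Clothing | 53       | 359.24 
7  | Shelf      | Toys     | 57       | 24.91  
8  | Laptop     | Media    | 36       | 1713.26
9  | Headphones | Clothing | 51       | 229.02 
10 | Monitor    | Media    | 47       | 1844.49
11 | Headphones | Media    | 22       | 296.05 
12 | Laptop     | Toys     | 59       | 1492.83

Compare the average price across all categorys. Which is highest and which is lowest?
SELECT category, AVG(price)
FROM sales
GROUP BY category
ORDER BY AVG(price)

All groups:
  Clothing: 775.07
  Toys: 1071.08
  Media: 1167.19

Highest: Media (1167.19)
Lowest: Clothing (775.07)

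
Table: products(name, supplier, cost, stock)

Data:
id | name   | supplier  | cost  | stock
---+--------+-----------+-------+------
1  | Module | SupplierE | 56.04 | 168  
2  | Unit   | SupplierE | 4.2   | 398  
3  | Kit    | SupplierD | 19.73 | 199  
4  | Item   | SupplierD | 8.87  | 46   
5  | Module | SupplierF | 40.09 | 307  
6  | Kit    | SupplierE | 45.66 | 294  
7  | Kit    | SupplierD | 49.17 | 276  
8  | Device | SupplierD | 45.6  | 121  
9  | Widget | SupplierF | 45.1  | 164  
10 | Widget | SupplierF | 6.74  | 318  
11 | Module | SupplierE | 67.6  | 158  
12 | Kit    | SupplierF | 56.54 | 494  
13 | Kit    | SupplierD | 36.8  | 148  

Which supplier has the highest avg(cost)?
SELECT supplier, AVG(cost) as val
FROM products
GROUP BY supplier
ORDER BY val DESC
LIMIT 1

Result: SupplierE with avg(cost) = 43.38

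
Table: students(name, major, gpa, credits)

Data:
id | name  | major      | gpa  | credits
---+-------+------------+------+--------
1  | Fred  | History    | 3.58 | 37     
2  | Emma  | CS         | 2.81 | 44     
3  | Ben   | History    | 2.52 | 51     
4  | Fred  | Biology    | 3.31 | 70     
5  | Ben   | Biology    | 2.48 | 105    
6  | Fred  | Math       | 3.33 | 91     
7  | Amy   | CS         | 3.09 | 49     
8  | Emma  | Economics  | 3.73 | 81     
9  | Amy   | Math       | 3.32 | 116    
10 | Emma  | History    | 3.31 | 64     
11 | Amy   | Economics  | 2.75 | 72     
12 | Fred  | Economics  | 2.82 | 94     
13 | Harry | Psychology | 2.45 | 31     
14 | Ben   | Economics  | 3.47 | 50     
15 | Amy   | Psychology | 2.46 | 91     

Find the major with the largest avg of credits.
SELECT major, AVG(credits) as val
FROM students
GROUP BY major
ORDER BY val DESC
LIMIT 1

Result: Math with avg(credits) = 103.50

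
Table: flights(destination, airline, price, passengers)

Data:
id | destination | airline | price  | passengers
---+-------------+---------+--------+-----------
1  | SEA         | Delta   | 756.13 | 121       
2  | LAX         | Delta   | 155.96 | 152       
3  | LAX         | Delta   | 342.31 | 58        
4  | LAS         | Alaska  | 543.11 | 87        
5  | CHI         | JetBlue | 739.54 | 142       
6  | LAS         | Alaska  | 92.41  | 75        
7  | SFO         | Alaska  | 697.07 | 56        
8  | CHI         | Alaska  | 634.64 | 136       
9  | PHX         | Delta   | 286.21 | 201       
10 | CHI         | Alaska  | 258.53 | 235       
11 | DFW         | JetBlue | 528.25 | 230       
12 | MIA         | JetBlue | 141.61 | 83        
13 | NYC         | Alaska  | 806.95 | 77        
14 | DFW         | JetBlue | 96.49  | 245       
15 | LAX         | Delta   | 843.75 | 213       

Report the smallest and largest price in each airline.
SELECT airline, MIN(price), MAX(price)
FROM flights
GROUP BY airline

Result:
  Alaska: min=92.41, max=806.95
  Delta: min=155.96, max=843.75
  JetBlue: min=96.49, max=739.54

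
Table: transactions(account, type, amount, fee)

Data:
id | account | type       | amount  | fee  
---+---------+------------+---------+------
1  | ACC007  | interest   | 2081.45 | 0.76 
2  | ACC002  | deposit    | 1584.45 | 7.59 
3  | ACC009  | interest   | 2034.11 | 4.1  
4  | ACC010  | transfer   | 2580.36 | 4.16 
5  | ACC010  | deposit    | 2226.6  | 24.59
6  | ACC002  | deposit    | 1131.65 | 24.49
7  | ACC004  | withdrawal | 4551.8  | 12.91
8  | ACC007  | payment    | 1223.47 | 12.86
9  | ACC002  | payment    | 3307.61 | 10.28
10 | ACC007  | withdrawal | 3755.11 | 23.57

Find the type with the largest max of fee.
SELECT type, MAX(fee) as val
FROM transactions
GROUP BY type
ORDER BY val DESC
LIMIT 1

Result: deposit with max(fee) = 24.59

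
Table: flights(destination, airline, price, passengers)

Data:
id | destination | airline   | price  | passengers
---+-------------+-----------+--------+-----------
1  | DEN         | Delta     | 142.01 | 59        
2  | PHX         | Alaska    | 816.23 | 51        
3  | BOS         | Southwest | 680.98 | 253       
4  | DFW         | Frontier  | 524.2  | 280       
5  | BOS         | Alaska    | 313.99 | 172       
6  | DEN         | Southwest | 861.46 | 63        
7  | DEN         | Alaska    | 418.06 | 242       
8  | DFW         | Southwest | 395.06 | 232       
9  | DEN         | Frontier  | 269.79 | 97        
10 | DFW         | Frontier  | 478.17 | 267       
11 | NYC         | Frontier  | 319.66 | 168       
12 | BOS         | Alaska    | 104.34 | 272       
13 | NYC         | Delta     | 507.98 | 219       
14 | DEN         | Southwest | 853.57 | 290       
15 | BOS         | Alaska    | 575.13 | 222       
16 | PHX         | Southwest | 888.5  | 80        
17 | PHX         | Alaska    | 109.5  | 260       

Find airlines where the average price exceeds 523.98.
SELECT airline, AVG(price)
FROM flights
GROUP BY airline
HAVING AVG(price) > 523.98

Result:
  Southwest: avg=735.91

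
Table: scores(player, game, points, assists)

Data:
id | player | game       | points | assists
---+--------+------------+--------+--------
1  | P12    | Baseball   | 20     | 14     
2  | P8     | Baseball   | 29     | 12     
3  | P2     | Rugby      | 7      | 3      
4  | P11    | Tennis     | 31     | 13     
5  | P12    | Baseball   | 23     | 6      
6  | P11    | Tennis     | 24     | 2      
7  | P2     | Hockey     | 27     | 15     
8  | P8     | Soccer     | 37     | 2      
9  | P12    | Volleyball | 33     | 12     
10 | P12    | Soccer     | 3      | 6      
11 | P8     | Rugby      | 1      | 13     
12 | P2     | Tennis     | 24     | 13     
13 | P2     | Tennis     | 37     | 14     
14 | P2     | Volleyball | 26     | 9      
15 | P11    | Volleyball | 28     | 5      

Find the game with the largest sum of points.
SELECT game, SUM(points) as val
FROM scores
GROUP BY game
ORDER BY val DESC
LIMIT 1

Result: Tennis with sum(points) = 116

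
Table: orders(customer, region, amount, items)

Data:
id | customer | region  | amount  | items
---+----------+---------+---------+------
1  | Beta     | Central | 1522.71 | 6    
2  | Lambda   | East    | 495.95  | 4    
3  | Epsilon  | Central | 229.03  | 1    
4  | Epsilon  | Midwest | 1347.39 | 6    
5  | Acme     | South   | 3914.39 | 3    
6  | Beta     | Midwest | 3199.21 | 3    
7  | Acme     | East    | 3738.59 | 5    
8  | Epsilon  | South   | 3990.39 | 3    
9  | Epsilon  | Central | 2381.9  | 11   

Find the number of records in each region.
SELECT region, COUNT(*) as count
FROM orders
GROUP BY region

Result:
  Central: 3
  East: 2
  Midwest: 2
  South: 2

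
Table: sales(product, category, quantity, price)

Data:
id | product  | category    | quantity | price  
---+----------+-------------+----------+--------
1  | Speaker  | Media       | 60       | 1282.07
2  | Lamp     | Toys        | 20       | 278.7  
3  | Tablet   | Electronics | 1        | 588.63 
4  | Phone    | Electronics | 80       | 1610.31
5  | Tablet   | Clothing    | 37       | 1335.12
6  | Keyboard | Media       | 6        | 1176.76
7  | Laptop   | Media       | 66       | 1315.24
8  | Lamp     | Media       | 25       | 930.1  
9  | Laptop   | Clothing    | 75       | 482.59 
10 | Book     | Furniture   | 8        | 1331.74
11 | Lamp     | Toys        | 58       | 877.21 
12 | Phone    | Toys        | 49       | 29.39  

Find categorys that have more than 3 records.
SELECT category, COUNT(*) as cnt
FROM sales
GROUP BY category
HAVING COUNT(*) > 3

Result:
  Media: 4

Note: HAVING filters groups after aggregation, WHERE filters rows before.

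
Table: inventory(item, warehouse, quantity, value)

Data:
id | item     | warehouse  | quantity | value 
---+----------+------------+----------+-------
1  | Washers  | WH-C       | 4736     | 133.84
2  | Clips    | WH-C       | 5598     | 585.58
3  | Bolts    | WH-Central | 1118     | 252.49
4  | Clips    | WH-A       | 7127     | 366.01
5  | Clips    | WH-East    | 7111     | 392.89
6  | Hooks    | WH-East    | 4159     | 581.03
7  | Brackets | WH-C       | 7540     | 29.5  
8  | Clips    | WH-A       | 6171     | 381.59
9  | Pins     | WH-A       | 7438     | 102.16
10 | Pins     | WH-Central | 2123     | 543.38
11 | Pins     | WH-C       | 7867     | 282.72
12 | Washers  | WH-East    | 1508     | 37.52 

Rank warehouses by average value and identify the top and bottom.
SELECT warehouse, AVG(value)
FROM inventory
GROUP BY warehouse
ORDER BY AVG(value)

All groups:
  WH-C: 257.91
  WH-A: 283.25
  WH-East: 337.15
  WH-Central: 397.94

Highest: WH-Central (397.94)
Lowest: WH-C (257.91)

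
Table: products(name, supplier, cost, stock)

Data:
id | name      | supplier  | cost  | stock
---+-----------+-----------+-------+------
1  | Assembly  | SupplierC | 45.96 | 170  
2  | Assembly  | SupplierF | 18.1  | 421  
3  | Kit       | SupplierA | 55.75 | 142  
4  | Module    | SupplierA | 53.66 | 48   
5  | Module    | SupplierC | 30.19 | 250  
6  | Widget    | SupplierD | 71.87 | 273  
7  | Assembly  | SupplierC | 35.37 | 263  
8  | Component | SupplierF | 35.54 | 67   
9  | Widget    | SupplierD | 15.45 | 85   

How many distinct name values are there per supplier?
SELECT supplier, COUNT(DISTINCT name)
FROM products
GROUP BY supplier

Result:
  SupplierA: 2 distinct
  SupplierC: 2 distinct
  SupplierD: 1 distinct
  SupplierF: 2 distinct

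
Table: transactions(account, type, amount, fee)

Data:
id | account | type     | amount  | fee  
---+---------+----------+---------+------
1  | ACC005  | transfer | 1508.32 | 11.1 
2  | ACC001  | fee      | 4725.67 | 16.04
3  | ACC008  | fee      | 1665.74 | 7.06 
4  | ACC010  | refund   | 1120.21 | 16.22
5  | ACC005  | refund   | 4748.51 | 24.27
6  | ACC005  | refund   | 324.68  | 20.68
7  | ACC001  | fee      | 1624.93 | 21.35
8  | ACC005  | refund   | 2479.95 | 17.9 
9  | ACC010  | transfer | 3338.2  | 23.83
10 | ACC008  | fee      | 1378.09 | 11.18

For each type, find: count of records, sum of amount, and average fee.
SELECT type,
       COUNT(*) as cnt,
       SUM(amount) as total_amount,
       AVG(fee) as avg_fee
FROM transactions
GROUP BY type

Result:
  fee: 4 records, 9394.43 total amount, 13.91 avg fee
  refund: 4 records, 8673.35 total amount, 19.77 avg fee
  transfer: 2 records, 4846.52 total amount, 17.47 avg fee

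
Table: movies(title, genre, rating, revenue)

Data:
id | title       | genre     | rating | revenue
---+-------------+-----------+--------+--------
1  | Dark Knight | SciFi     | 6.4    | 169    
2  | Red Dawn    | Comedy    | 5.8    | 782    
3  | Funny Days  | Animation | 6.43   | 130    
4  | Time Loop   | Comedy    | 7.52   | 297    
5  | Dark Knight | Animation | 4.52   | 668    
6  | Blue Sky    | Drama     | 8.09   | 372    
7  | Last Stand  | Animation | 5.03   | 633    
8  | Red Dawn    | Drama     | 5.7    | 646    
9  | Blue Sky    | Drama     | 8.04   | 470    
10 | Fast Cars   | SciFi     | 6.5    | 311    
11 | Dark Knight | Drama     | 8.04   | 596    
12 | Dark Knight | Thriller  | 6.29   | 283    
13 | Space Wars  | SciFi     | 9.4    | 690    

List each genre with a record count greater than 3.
SELECT genre, COUNT(*) as cnt
FROM movies
GROUP BY genre
HAVING COUNT(*) > 3

Result:
  Drama: 4

Note: HAVING filters groups after aggregation, WHERE filters rows before.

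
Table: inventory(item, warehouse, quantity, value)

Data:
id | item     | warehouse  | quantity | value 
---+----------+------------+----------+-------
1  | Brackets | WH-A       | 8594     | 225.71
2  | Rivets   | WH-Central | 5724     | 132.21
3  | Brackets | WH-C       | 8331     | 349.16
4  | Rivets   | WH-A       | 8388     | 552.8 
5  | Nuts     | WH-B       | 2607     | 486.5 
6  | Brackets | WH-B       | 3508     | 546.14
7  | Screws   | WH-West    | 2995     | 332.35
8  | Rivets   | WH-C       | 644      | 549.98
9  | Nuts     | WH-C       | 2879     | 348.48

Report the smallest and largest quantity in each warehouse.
SELECT warehouse, MIN(quantity), MAX(quantity)
FROM inventory
GROUP BY warehouse

Result:
  WH-A: min=8388, max=8594
  WH-B: min=2607, max=3508
  WH-C: min=644, max=8331
  WH-Central: min=5724, max=5724
  WH-West: min=2995, max=2995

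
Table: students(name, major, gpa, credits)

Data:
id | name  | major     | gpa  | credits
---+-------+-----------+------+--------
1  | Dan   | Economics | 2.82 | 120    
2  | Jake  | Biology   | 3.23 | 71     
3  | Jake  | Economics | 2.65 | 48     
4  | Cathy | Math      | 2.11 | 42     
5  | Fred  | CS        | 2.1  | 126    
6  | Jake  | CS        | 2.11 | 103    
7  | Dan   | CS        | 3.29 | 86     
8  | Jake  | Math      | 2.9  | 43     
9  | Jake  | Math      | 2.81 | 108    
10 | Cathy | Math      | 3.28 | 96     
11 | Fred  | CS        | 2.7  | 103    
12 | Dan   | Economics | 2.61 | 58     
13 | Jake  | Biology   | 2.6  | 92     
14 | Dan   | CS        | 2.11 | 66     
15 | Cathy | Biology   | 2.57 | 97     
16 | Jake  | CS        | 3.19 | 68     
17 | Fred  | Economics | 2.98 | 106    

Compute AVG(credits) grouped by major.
SELECT major, AVG(credits) as result
FROM students
GROUP BY major

Result:
  Biology: 86.67
  CS: 92.00
  Economics: 83.00
  Math: 72.25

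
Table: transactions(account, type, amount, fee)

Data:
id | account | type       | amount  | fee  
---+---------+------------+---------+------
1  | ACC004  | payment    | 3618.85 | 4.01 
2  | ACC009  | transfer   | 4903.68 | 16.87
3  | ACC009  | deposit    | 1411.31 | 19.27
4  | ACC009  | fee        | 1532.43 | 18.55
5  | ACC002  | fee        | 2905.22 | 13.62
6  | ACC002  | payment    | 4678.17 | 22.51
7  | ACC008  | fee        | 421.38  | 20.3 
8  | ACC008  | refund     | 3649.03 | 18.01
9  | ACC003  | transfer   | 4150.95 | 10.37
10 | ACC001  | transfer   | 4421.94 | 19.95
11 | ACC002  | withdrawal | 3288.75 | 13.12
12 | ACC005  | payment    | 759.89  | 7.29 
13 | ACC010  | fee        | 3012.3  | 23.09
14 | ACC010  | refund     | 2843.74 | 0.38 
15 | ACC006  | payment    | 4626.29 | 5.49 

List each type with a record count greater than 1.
SELECT type, COUNT(*) as cnt
FROM transactions
GROUP BY type
HAVING COUNT(*) > 1

Result:
  fee: 4
  payment: 4
  refund: 2
  transfer: 3

Note: HAVING filters groups after aggregation, WHERE filters rows before.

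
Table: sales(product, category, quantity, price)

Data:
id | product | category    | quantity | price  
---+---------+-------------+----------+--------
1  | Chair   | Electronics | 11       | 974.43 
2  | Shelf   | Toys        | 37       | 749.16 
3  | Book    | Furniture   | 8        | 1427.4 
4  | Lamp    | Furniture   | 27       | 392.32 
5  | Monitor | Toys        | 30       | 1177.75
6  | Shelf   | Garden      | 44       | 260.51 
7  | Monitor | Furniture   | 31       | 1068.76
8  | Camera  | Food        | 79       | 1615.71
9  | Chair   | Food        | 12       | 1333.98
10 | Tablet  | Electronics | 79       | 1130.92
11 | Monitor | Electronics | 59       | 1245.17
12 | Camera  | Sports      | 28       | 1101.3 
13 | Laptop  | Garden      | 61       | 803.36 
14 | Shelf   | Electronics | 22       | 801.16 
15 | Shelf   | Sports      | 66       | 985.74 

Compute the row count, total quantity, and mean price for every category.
SELECT category,
       COUNT(*) as cnt,
       SUM(quantity) as total_quantity,
       AVG(price) as avg_price
FROM sales
GROUP BY category

Result:
  Electronics: 4 records, 171 total quantity, 1037.92 avg price
  Food: 2 records, 91 total quantity, 1474.85 avg price
  Furniture: 3 records, 66 total quantity, 962.83 avg price
  Garden: 2 records, 105 total quantity, 531.94 avg price
  Sports: 2 records, 94 total quantity, 1043.52 avg price
  Toys: 2 records, 67 total quantity, 963.46 avg price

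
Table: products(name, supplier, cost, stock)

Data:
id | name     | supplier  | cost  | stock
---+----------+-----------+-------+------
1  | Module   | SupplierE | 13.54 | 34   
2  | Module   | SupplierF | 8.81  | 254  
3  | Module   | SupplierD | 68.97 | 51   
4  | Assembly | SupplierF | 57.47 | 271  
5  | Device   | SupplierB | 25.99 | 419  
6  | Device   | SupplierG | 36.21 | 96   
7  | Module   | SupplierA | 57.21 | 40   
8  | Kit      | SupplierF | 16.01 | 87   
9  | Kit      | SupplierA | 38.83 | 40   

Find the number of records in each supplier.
SELECT supplier, COUNT(*) as count
FROM products
GROUP BY supplier

Result:
  SupplierA: 2
  SupplierB: 1
  SupplierD: 1
  SupplierE: 1
  SupplierF: 3
  SupplierG: 1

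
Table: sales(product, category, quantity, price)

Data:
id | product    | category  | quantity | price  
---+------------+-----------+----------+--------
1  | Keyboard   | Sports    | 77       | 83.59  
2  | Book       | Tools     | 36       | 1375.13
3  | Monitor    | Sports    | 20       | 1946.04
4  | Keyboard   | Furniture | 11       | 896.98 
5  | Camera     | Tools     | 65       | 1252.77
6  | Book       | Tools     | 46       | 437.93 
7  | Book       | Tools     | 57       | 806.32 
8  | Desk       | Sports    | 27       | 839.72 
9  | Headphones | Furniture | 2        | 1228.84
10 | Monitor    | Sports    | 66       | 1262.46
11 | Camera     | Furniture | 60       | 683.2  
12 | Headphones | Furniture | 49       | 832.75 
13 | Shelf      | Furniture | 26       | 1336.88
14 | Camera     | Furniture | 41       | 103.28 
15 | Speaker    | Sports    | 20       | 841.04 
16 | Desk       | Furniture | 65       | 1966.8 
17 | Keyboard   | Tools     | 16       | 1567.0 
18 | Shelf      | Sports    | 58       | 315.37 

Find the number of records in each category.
SELECT category, COUNT(*) as count
FROM sales
GROUP BY category

Result:
  Furniture: 7
  Sports: 6
  Tools: 5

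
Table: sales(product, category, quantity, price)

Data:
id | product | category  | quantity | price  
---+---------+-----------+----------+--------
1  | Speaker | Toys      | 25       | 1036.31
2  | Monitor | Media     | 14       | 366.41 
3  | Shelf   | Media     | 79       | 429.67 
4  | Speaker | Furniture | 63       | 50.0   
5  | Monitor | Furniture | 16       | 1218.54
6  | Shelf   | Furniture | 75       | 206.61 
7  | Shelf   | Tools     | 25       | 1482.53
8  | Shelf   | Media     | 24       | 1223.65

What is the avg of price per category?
SELECT category, AVG(price) as result
FROM sales
GROUP BY category

Result:
  Furniture: 491.72
  Media: 673.24
  Tools: 1482.53
  Toys: 1036.31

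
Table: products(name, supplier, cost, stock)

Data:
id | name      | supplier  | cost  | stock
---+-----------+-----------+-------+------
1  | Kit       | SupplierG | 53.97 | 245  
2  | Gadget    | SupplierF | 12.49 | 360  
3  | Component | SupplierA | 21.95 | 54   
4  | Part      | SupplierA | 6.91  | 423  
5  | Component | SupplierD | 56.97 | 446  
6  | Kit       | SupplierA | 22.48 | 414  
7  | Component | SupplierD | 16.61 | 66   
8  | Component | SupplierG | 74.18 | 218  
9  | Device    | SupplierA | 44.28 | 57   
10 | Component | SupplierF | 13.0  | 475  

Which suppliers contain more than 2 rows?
SELECT supplier, COUNT(*) as cnt
FROM products
GROUP BY supplier
HAVING COUNT(*) > 2

Result:
  SupplierA: 4

Note: HAVING filters groups after aggregation, WHERE filters rows before.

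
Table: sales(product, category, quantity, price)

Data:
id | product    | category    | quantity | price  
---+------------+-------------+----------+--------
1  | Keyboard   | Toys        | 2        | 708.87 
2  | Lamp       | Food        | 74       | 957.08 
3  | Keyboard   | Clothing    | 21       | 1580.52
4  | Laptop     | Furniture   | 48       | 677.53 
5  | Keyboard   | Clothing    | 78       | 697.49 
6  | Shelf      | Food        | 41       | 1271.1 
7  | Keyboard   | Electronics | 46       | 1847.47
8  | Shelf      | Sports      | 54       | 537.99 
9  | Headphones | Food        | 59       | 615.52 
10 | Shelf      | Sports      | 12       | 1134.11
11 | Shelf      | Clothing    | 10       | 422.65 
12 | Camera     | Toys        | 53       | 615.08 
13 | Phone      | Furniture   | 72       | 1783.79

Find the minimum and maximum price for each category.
SELECT category, MIN(price), MAX(price)
FROM sales
GROUP BY category

Result:
  Clothing: min=422.65, max=1580.52
  Electronics: min=1847.47, max=1847.47
  Food: min=615.52, max=1271.10
  Furniture: min=677.53, max=1783.79
  Sports: min=537.99, max=1134.11
  Toys: min=615.08, max=708.87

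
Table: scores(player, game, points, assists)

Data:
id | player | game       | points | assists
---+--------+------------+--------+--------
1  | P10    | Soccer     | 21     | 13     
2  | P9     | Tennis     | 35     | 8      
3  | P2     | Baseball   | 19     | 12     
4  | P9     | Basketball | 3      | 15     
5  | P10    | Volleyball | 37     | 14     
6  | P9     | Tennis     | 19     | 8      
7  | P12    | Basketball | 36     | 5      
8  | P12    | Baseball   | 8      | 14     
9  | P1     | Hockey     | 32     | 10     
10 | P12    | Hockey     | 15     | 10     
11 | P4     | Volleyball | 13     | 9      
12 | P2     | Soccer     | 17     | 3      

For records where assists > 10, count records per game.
SELECT game, COUNT(*)
FROM scores
WHERE assists > 10
GROUP BY game

Note: WHERE filters rows before grouping.

Result:
  Baseball: 2
  Basketball: 1
  Soccer: 1
  Volleyball: 1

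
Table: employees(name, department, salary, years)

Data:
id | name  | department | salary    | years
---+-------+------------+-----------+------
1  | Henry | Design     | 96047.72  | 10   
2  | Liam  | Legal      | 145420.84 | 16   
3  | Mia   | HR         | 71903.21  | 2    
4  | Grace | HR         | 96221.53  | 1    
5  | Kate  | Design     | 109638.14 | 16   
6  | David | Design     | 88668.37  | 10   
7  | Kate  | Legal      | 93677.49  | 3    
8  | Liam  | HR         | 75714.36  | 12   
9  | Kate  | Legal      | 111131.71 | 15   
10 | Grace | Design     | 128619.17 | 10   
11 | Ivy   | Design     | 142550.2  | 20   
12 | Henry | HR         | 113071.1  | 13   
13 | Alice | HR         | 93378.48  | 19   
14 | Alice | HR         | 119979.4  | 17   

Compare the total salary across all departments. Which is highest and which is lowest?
SELECT department, SUM(salary)
FROM employees
GROUP BY department
ORDER BY SUM(salary)

All groups:
  Legal: 350230.04
  Design: 565523.60
  HR: 570268.08

Highest: HR (570268.08)
Lowest: Legal (350230.04)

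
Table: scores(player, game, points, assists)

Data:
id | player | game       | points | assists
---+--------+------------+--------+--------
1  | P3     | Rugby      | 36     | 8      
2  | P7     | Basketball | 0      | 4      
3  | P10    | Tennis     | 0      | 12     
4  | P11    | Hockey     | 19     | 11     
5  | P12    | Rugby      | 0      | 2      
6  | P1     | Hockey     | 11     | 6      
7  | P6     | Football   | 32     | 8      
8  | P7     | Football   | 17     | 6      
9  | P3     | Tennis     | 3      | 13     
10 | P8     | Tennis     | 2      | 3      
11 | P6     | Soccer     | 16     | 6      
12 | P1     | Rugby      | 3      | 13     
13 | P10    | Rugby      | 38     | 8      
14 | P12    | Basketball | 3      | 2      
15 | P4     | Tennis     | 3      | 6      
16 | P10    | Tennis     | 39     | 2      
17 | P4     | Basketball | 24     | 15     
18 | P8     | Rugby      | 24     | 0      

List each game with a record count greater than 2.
SELECT game, COUNT(*) as cnt
FROM scores
GROUP BY game
HAVING COUNT(*) > 2

Result:
  Basketball: 3
  Rugby: 5
  Tennis: 5

Note: HAVING filters groups after aggregation, WHERE filters rows before.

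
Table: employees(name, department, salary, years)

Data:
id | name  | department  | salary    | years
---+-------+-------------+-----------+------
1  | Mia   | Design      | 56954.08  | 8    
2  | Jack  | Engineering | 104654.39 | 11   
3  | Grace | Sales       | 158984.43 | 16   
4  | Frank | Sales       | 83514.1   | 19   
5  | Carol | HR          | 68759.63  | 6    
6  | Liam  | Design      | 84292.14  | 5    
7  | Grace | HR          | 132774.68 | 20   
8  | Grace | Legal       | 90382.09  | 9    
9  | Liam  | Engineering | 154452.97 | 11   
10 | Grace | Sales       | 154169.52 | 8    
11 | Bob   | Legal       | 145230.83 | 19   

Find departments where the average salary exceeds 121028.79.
SELECT department, AVG(salary)
FROM employees
GROUP BY department
HAVING AVG(salary) > 121028.79

Result:
  Engineering: avg=129553.68
  Sales: avg=132222.68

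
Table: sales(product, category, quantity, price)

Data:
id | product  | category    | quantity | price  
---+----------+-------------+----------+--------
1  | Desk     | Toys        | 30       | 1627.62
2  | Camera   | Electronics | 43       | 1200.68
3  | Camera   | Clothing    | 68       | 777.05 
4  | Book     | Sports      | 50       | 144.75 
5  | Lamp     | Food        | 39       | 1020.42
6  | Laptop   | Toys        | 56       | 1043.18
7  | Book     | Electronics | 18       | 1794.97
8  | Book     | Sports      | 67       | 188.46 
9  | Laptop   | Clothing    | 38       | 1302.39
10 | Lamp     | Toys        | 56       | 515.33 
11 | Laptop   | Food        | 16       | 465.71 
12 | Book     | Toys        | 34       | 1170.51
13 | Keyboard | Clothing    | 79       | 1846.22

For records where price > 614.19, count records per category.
SELECT category, COUNT(*)
FROM sales
WHERE price > 614.19
GROUP BY category

Note: WHERE filters rows before grouping.

Result:
  Clothing: 3
  Electronics: 2
  Food: 1
  Toys: 3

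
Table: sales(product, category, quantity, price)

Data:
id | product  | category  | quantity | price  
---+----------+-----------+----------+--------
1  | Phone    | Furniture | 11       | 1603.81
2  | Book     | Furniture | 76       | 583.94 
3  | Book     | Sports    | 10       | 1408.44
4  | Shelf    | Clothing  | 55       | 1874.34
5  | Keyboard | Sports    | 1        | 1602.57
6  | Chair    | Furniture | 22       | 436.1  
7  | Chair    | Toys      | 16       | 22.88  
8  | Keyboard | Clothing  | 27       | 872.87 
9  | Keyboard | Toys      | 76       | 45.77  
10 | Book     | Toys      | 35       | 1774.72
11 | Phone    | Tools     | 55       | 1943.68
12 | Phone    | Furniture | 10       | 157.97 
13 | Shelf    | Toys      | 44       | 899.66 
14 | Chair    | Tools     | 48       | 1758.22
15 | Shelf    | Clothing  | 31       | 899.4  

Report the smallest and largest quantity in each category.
SELECT category, MIN(quantity), MAX(quantity)
FROM sales
GROUP BY category

Result:
  Clothing: min=27, max=55
  Furniture: min=10, max=76
  Sports: min=1, max=10
  Tools: min=48, max=55
  Toys: min=16, max=76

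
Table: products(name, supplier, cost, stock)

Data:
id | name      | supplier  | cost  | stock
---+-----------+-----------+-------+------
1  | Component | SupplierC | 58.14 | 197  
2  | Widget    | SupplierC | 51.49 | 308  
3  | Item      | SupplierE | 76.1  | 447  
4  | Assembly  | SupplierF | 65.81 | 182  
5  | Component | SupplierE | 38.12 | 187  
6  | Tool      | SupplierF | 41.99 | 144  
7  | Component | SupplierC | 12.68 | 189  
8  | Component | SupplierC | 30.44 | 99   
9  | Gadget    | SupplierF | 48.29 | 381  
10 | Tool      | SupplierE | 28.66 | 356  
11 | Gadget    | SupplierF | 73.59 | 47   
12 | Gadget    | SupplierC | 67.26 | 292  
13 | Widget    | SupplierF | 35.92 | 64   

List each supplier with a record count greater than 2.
SELECT supplier, COUNT(*) as cnt
FROM products
GROUP BY supplier
HAVING COUNT(*) > 2

Result:
  SupplierC: 5
  SupplierE: 3
  SupplierF: 5

Note: HAVING filters groups after aggregation, WHERE filters rows before.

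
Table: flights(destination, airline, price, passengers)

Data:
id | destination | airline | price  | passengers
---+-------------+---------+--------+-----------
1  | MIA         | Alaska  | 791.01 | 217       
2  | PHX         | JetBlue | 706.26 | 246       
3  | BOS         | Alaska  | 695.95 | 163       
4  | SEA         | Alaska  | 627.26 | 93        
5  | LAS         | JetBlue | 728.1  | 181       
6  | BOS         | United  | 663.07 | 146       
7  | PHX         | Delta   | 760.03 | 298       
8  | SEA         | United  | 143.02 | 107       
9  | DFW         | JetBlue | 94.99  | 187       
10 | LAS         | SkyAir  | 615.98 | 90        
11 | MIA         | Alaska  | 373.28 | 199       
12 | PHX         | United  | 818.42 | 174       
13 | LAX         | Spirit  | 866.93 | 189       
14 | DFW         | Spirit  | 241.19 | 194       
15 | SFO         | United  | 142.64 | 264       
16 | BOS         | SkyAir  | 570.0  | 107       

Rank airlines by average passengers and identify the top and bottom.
SELECT airline, AVG(passengers)
FROM flights
GROUP BY airline
ORDER BY AVG(passengers)

All groups:
  SkyAir: 98.50
  Alaska: 168.00
  United: 172.75
  Spirit: 191.50
  JetBlue: 204.67
  Delta: 298.00

Highest: Delta (298.00)
Lowest: SkyAir (98.50)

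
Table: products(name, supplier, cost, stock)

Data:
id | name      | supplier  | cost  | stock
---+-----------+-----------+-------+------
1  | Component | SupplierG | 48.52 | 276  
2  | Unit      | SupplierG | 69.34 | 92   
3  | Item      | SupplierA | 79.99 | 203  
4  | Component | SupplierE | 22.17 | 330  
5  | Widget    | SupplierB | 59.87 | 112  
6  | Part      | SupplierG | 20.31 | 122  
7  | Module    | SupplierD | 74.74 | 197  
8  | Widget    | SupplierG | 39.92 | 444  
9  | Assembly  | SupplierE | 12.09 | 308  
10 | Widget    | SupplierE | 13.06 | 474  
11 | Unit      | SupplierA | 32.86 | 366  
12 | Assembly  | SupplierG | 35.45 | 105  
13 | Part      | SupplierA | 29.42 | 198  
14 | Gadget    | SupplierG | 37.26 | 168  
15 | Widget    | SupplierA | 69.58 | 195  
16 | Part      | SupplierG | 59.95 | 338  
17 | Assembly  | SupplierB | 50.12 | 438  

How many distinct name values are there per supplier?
SELECT supplier, COUNT(DISTINCT name)
FROM products
GROUP BY supplier

Result:
  SupplierA: 4 distinct
  SupplierB: 2 distinct
  SupplierD: 1 distinct
  SupplierE: 3 distinct
  SupplierG: 6 distinct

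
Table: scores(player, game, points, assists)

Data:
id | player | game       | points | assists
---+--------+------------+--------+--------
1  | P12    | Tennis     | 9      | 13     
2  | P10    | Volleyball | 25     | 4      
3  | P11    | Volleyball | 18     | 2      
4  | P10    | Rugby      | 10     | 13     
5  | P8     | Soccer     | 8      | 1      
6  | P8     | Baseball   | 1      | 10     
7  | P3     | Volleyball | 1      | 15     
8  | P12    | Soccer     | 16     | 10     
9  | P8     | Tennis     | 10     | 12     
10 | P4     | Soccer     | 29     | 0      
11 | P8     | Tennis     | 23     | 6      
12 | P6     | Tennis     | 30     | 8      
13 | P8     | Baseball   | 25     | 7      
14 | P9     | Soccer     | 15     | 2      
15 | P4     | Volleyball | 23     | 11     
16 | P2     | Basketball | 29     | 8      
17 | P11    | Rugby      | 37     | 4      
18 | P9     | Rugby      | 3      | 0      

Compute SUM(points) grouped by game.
SELECT game, SUM(points) as result
FROM scores
GROUP BY game

Result:
  Baseball: 26
  Basketball: 29
  Rugby: 50
  Soccer: 68
  Tennis: 72
  Volleyball: 67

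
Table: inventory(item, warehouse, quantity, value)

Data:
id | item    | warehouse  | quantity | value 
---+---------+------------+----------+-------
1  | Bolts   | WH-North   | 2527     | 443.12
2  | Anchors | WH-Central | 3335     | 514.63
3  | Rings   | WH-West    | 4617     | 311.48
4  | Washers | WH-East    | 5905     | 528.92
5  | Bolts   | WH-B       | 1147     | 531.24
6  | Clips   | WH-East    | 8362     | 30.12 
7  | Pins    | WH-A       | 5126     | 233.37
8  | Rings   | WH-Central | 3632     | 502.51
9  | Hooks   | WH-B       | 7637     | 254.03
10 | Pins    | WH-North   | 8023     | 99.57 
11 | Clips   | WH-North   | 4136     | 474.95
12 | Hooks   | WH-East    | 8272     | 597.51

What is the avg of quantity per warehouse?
SELECT warehouse, AVG(quantity) as result
FROM inventory
GROUP BY warehouse

Result:
  WH-A: 5126.00
  WH-B: 4392.00
  WH-Central: 3483.50
  WH-East: 7513.00
  WH-North: 4895.33
  WH-West: 4617.00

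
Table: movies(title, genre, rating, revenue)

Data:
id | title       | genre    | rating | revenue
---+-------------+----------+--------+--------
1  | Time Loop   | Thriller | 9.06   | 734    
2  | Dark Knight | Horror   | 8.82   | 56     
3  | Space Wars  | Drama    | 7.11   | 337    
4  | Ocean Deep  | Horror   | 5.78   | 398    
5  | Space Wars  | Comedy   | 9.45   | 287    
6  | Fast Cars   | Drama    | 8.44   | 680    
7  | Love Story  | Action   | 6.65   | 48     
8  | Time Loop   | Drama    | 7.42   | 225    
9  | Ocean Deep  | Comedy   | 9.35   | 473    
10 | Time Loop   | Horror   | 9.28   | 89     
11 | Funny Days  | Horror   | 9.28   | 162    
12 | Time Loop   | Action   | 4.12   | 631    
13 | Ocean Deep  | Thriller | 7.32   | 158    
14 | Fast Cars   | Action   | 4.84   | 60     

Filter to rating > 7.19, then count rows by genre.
SELECT genre, COUNT(*)
FROM movies
WHERE rating > 7.19
GROUP BY genre

Note: WHERE filters rows before grouping.

Result:
  Comedy: 2
  Drama: 2
  Horror: 3
  Thriller: 2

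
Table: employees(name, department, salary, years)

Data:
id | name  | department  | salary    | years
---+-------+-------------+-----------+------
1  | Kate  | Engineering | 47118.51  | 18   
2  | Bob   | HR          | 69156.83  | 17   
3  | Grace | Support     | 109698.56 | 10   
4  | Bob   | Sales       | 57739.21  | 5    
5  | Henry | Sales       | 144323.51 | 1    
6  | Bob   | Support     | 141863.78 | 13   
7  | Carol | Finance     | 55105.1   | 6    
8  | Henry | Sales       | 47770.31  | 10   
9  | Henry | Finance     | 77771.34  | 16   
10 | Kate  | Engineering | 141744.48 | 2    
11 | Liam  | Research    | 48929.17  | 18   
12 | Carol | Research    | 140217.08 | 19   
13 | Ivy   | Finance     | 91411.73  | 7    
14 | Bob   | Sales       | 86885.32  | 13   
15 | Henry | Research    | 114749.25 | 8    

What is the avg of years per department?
SELECT department, AVG(years) as result
FROM employees
GROUP BY department

Result:
  Engineering: 10.00
  Finance: 9.67
  HR: 17.00
  Research: 15.00
  Sales: 7.25
  Support: 11.50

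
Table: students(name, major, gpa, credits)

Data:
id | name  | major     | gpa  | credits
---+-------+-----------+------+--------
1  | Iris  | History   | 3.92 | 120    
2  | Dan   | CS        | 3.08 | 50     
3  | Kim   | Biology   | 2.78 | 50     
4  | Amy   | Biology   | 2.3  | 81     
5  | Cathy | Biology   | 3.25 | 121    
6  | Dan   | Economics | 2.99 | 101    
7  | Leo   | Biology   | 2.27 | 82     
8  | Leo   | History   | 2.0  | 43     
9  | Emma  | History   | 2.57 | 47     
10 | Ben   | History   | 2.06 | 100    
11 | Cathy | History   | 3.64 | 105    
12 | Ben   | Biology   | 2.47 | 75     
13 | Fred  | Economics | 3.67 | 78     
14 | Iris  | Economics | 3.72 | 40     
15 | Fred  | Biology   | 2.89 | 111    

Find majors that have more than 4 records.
SELECT major, COUNT(*) as cnt
FROM students
GROUP BY major
HAVING COUNT(*) > 4

Result:
  Biology: 6
  History: 5

Note: HAVING filters groups after aggregation, WHERE filters rows before.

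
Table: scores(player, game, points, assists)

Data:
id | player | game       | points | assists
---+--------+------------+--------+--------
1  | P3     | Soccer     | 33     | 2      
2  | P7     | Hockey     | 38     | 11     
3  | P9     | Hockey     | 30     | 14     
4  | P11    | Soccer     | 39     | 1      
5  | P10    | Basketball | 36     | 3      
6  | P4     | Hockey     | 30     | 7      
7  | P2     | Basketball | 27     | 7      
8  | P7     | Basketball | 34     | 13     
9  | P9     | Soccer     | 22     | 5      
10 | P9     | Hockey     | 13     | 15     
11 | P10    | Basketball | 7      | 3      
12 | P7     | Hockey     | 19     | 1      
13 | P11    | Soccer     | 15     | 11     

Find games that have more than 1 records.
SELECT game, COUNT(*) as cnt
FROM scores
GROUP BY game
HAVING COUNT(*) > 1

Result:
  Basketball: 4
  Hockey: 5
  Soccer: 4

Note: HAVING filters groups after aggregation, WHERE filters rows before.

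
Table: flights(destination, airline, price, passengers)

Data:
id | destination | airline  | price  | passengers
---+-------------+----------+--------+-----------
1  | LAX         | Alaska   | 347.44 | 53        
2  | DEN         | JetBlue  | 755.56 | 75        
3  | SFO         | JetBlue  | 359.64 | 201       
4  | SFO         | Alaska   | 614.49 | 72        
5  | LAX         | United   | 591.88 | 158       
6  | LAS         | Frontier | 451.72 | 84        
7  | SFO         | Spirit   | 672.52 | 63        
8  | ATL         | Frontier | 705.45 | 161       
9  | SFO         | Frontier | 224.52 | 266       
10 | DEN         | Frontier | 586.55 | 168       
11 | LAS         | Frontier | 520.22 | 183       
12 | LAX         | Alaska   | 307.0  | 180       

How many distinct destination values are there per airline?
SELECT airline, COUNT(DISTINCT destination)
FROM flights
GROUP BY airline

Result:
  Alaska: 2 distinct
  Frontier: 4 distinct
  JetBlue: 2 distinct
  Spirit: 1 distinct
  United: 1 distinct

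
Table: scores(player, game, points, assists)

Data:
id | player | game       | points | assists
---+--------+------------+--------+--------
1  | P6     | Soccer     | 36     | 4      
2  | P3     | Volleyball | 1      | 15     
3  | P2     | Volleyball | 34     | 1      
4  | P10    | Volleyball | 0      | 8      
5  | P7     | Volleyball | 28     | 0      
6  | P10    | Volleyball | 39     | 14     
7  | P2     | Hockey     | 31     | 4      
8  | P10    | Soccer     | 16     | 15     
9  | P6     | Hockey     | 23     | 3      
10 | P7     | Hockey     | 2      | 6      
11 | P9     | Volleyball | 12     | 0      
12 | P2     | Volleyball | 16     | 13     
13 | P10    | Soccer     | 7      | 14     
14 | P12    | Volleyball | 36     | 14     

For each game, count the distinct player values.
SELECT game, COUNT(DISTINCT player)
FROM scores
GROUP BY game

Result:
  Hockey: 3 distinct
  Soccer: 2 distinct
  Volleyball: 6 distinct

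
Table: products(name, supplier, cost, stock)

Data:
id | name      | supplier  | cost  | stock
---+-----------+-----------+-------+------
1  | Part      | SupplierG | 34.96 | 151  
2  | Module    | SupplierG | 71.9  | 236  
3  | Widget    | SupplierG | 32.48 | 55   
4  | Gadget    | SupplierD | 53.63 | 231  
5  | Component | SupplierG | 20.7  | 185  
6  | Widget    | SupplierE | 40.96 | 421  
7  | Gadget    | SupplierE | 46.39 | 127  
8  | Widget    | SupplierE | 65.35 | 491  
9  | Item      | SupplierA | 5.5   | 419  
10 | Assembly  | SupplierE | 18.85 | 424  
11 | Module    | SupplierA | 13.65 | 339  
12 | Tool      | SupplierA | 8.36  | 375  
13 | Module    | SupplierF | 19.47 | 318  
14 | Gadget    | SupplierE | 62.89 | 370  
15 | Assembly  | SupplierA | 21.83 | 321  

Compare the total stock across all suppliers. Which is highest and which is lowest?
SELECT supplier, SUM(stock)
FROM products
GROUP BY supplier
ORDER BY SUM(stock)

All groups:
  SupplierD: 231
  SupplierF: 318
  SupplierG: 627
  SupplierA: 1454
  SupplierE: 1833

Highest: SupplierE (1833)
Lowest: SupplierD (231)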